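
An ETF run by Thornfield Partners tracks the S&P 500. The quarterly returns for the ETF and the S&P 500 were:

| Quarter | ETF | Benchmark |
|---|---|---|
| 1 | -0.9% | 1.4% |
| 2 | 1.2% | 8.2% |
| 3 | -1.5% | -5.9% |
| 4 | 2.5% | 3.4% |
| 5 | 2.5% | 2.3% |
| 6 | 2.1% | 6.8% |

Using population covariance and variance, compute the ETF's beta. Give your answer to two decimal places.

0.24

r̄p = 0.9833%,  r̄m = 2.7000%
Cov = Σ(rp − r̄p)(rm − r̄m) / 6 = 5.0050
Var(rm) = Σ(rm − r̄m)² / 6 = 20.5600
β = Cov / Var = 5.0050 / 20.5600 = 0.2434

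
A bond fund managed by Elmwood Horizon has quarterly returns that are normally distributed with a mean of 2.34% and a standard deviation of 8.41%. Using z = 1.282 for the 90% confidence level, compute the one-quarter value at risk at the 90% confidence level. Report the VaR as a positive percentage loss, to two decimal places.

8.44

VaR (as % loss) = −(μ − z·σ) = −(2.34% − 1.282 × 8.41%) = −(-8.44162%) = 8.44162%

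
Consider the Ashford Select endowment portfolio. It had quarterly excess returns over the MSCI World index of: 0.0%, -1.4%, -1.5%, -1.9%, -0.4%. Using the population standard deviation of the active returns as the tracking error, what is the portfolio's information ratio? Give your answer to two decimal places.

-1.45

Mean return r̄ = -5.20 / 5 = -1.0400%
Σ(r − r̄)² = 2.5720; population σ = √(2.5720/5) = 0.7172%
IR = r̄ / tracking error = -1.0400 / 0.7172 = -1.4501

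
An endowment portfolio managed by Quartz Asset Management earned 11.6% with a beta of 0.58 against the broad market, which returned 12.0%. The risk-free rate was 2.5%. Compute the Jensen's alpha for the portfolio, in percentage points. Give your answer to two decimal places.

3.59

CAPM expected return = Rf + β(Rm − Rf) = 2.5% + 0.58 × (12.0% − 2.5%) = 2.5 + 0.58 × 9.50 = 8.0100%
Jensen's α = Rp − E[R] = 11.6% − 8.0100% = 3.5900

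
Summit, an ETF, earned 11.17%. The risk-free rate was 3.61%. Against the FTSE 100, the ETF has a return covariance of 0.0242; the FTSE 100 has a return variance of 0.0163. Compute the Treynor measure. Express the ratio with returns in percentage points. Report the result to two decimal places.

β = Cov / Var = 0.0242 / 0.0163 = 1.4847
Treynor = (Rp − Rf) / β = (11.17% − 3.61%) / 1.4847 = 7.56 / 1.4847 = 5.0919

5.09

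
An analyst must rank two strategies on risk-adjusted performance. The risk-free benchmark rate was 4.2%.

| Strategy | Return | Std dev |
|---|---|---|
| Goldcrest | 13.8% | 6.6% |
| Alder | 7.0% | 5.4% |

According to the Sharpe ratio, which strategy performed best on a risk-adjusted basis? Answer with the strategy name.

Goldcrest

Goldcrest: Sharpe ratio = (13.8% − 4.2%) / 6.6% = 1.455
Alder: Sharpe ratio = (7.0% − 4.2%) / 5.4% = 0.519
Highest: Goldcrest (1.455).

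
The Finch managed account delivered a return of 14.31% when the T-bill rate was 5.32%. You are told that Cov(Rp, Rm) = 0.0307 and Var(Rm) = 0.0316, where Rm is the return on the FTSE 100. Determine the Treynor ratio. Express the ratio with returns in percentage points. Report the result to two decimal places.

9.25

β = Cov / Var = 0.0307 / 0.0316 = 0.9715
Treynor = (Rp − Rf) / β = (14.31% − 5.32%) / 0.9715 = 8.99 / 0.9715 = 9.2537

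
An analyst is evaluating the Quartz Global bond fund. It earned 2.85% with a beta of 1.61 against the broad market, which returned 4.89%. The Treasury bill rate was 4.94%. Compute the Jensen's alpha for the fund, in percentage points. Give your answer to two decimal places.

-2.01

CAPM expected return = Rf + β(Rm − Rf) = 4.94% + 1.61 × (4.89% − 4.94%) = 4.94 + 1.61 × -0.05 = 4.8595%
Jensen's α = Rp − E[R] = 2.85% − 4.8595% = -2.0095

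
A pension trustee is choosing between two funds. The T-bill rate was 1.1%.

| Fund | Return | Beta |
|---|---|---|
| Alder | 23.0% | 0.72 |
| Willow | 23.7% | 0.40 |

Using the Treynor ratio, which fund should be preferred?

Willow

Alder: Treynor = (23.0% − 1.1%) / 0.72 = 30.417
Willow: Treynor = (23.7% − 1.1%) / 0.40 = 56.500
Highest: Willow (56.500).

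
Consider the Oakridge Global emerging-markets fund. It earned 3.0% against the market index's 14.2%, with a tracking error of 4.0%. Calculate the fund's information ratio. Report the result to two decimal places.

-2.80

IR = (Rp − Rb) / TE = (3.0% − 14.2%) / 4.0% = -11.20% / 4.0% = -2.8000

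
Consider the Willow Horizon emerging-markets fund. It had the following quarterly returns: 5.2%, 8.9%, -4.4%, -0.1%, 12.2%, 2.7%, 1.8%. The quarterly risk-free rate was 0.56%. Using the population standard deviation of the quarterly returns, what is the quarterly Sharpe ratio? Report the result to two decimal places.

0.62

Mean return r̄ = 26.30 / 7 = 3.7571%
Population std dev = √[186.1771 / 7] = 5.1572%
Sharpe = (r̄ − rf) / σ = (3.7571 − 0.56) / 5.1572 = 3.1971 / 5.1572 = 0.6199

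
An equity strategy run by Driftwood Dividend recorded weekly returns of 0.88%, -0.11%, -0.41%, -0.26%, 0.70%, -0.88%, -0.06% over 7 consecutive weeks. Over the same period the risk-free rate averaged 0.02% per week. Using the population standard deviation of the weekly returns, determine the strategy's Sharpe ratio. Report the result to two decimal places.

-0.07

Mean return r̄ = -0.140 / 7 = -0.0200%
Population std dev = √[2.2874 / 7] = 0.5716%
Sharpe = (r̄ − rf) / σ = (-0.0200 − 0.02) / 0.5716 = -0.0400 / 0.5716 = -0.0700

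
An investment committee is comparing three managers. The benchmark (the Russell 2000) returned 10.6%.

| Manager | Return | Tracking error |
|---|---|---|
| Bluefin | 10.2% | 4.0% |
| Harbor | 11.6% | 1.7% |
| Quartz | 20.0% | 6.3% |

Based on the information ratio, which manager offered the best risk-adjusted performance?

Bluefin: IR = (10.2% − 10.6%) / 4.0% = -0.100
Harbor: IR = (11.6% − 10.6%) / 1.7% = 0.588
Quartz: IR = (20.0% − 10.6%) / 6.3% = 1.492
Highest: Quartz (1.492).

Quartz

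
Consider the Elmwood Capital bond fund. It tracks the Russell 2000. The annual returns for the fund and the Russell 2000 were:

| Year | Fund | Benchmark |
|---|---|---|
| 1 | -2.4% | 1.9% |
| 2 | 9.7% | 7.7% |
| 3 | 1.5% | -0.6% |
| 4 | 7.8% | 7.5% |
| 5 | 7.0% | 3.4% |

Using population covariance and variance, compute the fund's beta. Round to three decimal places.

r̄p = 4.7200%,  r̄m = 3.9800%
Cov = Σ(rp − r̄p)(rm − r̄m) / 5 = 11.5204
Var(rm) = Σ(rm − r̄m)² / 5 = 10.3736
β = Cov / Var = 11.5204 / 10.3736 = 1.1105

1.111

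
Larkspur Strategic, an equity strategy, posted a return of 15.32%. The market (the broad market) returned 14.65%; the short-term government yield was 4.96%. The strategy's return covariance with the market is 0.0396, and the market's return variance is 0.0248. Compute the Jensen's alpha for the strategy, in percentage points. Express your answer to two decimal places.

β = Cov / Var = 0.0396 / 0.0248 = 1.5968
E[R] = Rf + β(Rm − Rf) = 4.96% + 1.5968 × (14.65% − 4.96%) = 20.4330%
α = Rp − E[R] = 15.32% − 20.4330% = -5.1130

-5.11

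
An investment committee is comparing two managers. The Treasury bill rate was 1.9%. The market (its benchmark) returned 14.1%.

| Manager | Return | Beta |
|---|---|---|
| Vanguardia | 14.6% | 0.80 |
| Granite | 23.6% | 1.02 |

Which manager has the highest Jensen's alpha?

Vanguardia: α = 14.6% − [1.9% + 0.80 × (14.1% − 1.9%)] = 2.940
Granite: α = 23.6% − [1.9% + 1.02 × (14.1% − 1.9%)] = 9.256
Highest: Granite (9.256).

Granite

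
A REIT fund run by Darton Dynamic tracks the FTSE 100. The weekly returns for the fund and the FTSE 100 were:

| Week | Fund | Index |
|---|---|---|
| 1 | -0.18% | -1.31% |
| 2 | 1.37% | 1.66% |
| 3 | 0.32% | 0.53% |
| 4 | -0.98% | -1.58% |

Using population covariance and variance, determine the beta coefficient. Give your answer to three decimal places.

0.606

r̄p = 0.1325%,  r̄m = -0.1750%
Cov = Σ(rp − r̄p)(rm − r̄m) / 4 = 1.0802
Var(rm) = Σ(rm − r̄m)² / 4 = 1.7816
β = Cov / Var = 1.0802 / 1.7816 = 0.6063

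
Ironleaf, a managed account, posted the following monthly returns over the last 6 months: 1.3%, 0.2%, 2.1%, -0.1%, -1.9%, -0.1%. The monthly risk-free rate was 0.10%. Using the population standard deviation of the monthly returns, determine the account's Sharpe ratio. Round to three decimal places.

0.120

Mean return r̄ = 1.50 / 6 = 0.2500%
Population σ = √[Σ(r − r̄)² / 6] = √[9.3950 / 6] = √1.5658 = 1.2513%
Sharpe = (r̄ − rf) / σ = (0.2500 − 0.1) / 1.2513 = 0.1500 / 1.2513 = 0.1199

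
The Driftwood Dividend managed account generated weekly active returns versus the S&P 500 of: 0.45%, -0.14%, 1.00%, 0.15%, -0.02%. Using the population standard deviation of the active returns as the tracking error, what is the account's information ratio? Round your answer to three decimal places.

Mean return μ = 1.440 / 5 = 0.2880%
Σ(r − μ)² = 0.8303; population σ = √(0.8303/5) = 0.4075%
IR = μ / tracking error = 0.2880 / 0.4075 = 0.7067

0.707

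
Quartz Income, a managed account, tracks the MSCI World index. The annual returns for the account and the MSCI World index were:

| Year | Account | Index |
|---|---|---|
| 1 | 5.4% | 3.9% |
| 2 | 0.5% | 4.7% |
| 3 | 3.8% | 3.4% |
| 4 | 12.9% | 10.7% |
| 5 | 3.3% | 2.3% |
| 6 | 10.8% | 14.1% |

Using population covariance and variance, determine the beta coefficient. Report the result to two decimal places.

0.84

r̄p = 6.1167%,  r̄m = 6.5167%
Cov = Σ(rp − r̄p)(rm − r̄m) / 6 = 15.8447
Var(rm) = Σ(rm − r̄m)² / 6 = 18.7747
β = Cov / Var = 15.8447 / 18.7747 = 0.8439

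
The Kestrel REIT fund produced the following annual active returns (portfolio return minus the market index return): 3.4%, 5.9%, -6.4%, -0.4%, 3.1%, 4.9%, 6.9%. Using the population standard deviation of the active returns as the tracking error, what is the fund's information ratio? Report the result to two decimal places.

0.59

μ = (3.4 + 5.9 − 6.4 − 0.4 + 3.1 + 4.9 + 6.9) / 7 = 2.4857%
Σ(r − μ)² = 125.4686; population σ = √(125.4686/7) = 4.2337%
IR = μ / tracking error = 2.4857 / 4.2337 = 0.5871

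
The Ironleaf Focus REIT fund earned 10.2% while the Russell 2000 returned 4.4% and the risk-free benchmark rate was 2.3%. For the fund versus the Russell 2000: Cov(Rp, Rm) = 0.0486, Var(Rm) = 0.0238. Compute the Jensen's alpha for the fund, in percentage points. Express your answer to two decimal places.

3.61

β = Cov / Var = 0.0486 / 0.0238 = 2.0420
E[R] = Rf + β(Rm − Rf) = 2.3% + 2.0420 × (4.4% − 2.3%) = 6.5882%
α = Rp − E[R] = 10.2% − 6.5882% = 3.6118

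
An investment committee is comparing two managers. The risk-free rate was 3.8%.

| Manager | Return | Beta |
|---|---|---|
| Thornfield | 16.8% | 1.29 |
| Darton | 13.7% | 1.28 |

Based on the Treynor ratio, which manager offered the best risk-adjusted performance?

Thornfield: Treynor = (16.8% − 3.8%) / 1.29 = 10.078
Darton: Treynor = (13.7% − 3.8%) / 1.28 = 7.734
Highest: Thornfield (10.078).

Thornfield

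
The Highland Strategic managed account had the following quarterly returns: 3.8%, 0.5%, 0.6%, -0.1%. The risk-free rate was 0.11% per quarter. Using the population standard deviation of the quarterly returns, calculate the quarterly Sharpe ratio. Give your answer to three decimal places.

Mean return μ = 4.80 / 4 = 1.2000%
Population σ = √[Σ(r − μ)² / 4] = √[9.3000 / 4] = √2.3250 = 1.5248%
Sharpe = (μ − rf) / σ = (1.2000 − 0.11) / 1.5248 = 1.0900 / 1.5248 = 0.7148

0.715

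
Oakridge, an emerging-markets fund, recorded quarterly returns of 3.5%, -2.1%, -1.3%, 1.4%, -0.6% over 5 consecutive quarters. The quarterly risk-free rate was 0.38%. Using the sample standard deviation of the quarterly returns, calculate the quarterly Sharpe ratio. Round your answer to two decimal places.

μ = (3.5 − 2.1 − 1.3 + 1.4 − 0.6) / 5 = 0.1800%
Σ(r − μ)² = (3.5 − 0.1800)² + (-2.1 − 0.1800)² + … = 20.5080
sample σ = √(20.5080 / 4) = √5.1270 = 2.2643%
Sharpe = (μ − rf) / σ = (0.1800 − 0.38) / 2.2643 = -0.2000 / 2.2643 = -0.0883

-0.09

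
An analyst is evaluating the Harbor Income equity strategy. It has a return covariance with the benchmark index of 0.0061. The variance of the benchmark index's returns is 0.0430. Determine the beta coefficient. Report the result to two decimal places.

0.14

β = Cov(Rp, Rm) / Var(Rm) = 0.0061 / 0.0430 = 0.1419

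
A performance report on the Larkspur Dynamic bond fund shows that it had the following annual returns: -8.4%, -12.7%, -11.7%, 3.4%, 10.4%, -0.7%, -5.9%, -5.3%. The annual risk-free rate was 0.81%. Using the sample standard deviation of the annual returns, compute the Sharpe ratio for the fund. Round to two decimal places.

Mean return r̄ = -30.90 / 8 = -3.8625%
Sample std dev = √[432.4988 / 7] = 7.8604%
Sharpe = (r̄ − rf) / σ = (-3.8625 − 0.81) / 7.8604 = -4.6725 / 7.8604 = -0.5944

-0.59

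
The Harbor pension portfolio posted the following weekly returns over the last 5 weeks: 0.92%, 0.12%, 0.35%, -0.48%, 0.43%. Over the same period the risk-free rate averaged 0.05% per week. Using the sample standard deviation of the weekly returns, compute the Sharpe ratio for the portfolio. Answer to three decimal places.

r̄ = (0.92 + 0.12 + 0.35 − 0.48 + 0.43) / 5 = 0.2680%
Sample std dev = √[1.0395 / 4] = 0.5098%
Sharpe = (r̄ − rf) / σ = (0.2680 − 0.05) / 0.5098 = 0.2180 / 0.5098 = 0.4276

0.428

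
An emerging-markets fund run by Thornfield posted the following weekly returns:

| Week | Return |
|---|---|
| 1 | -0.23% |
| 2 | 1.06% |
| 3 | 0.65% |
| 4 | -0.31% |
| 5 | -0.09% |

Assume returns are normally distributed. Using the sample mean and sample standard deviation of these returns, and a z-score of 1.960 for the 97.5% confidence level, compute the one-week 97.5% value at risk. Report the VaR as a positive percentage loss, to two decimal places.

μ = (-0.23 + 1.06 + 0.65 − 0.31 − 0.09) / 5 = 1.080 / 5 = 0.2160%
Sample σ = √[Σ(r − μ)² / 4] = √[1.4699 / 4] = √0.3675 = 0.6062%
VaR = −(μ − z·σ) = −(0.2160 − 1.960 × 0.6062) = −(-0.9722) = 0.9722%

0.97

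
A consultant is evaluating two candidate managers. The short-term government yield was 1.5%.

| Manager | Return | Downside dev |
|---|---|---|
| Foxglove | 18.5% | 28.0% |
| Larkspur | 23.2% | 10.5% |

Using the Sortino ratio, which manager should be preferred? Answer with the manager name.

Foxglove: Sortino ratio = (18.5% − 1.5%) / 28.0% = 0.607
Larkspur: Sortino ratio = (23.2% − 1.5%) / 10.5% = 2.067
Highest: Larkspur (2.067).

Larkspur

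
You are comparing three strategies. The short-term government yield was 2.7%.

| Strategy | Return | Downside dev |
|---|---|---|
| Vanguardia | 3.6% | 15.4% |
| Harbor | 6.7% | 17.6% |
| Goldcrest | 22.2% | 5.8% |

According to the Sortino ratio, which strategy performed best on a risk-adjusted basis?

Vanguardia: Sortino ratio = (3.6% − 2.7%) / 15.4% = 0.058
Harbor: Sortino ratio = (6.7% − 2.7%) / 17.6% = 0.227
Goldcrest: Sortino ratio = (22.2% − 2.7%) / 5.8% = 3.362
Highest: Goldcrest (3.362).

Goldcrest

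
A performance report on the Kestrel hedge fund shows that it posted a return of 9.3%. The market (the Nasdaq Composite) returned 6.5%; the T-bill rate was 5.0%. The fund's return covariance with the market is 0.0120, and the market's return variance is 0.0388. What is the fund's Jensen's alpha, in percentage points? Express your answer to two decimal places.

3.84

β = Cov / Var = 0.0120 / 0.0388 = 0.3093
E[R] = Rf + β(Rm − Rf) = 5.0% + 0.3093 × (6.5% − 5.0%) = 5.4640%
α = Rp − E[R] = 9.3% − 5.4640% = 3.8360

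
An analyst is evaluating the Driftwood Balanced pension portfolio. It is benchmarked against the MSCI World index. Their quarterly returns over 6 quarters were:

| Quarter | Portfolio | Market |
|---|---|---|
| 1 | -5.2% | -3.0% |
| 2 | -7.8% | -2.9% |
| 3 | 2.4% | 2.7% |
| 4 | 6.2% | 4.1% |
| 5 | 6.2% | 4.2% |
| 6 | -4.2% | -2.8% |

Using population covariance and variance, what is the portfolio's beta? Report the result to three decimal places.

r̄p = -0.4000%,  r̄m = 0.3833%
Cov = Σ(rp − r̄p)(rm − r̄m) / 6 = 18.1400
Var(rm) = Σ(rm − r̄m)² / 6 = 11.0181
β = Cov / Var = 18.1400 / 11.0181 = 1.6464

1.646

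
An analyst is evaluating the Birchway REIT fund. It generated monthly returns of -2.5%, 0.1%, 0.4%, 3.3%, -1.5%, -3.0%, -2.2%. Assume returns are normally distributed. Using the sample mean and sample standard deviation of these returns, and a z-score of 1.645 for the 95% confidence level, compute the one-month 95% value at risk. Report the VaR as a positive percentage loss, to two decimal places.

r̄ = (-2.5 + 0.1 + 0.4 + 3.3 − 1.5 − 3 − 2.2) / 7 = -0.7714%
Σ(r − r̄)² = (-2.5 − (-0.7714))² + (0.1 − (-0.7714))² + … = 29.2343
σ = √[29.2343 / 6] = 2.2073%
VaR = −(r̄ − z·σ) = −(-0.7714 − 1.645 × 2.2073) = −(-4.4024) = 4.4024%

4.40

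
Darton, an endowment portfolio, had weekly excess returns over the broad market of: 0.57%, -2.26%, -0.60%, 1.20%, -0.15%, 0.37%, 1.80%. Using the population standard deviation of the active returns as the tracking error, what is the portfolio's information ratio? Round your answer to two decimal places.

Mean return r̄ = 0.930 / 7 = 0.1329%
Population std dev = √[10.5083 / 7] = 1.2252%
IR = r̄ / tracking error = 0.1329 / 1.2252 = 0.1085

0.11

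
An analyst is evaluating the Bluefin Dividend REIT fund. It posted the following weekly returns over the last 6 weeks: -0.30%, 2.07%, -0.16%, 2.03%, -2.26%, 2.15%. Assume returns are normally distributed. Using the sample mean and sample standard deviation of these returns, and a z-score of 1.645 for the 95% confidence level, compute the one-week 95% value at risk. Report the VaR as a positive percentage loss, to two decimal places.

2.37

μ = (-0.3 + 2.07 − 0.16 + 2.03 − 2.26 + 2.15) / 6 = 3.530 / 6 = 0.5883%
Sample σ = √[Σ(r − μ)² / 5] = √[16.1747 / 5] = √3.2349 = 1.7986%
VaR = −(μ − z·σ) = −(0.5883 − 1.645 × 1.7986) = −(-2.3704) = 2.3704%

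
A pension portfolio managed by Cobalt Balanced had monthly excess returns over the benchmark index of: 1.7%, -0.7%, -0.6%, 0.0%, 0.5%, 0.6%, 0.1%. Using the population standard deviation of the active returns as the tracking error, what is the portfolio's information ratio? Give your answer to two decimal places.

Mean return r̄ = 1.60 / 7 = 0.2286%
Population std dev = √[3.9943 / 7] = 0.7554%
IR = r̄ / tracking error = 0.2286 / 0.7554 = 0.3026

0.30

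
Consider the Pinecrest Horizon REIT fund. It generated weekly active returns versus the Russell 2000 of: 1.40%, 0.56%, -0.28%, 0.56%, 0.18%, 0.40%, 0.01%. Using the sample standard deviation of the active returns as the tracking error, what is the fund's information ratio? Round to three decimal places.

r̄ = (1.4 + 0.56 − 0.28 + 0.56 + 0.18 + 0.4 + 0.01) / 7 = 2.830 / 7 = 0.4043%
Σ(r − r̄)² = 1.7140; sample σ = √(1.7140/6) = 0.5345%
IR = r̄ / tracking error = 0.4043 / 0.5345 = 0.7564

0.756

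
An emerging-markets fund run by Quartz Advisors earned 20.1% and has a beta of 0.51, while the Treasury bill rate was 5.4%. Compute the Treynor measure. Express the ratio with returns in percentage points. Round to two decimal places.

28.82

Treynor = (Rp − Rf) / β = (20.1% − 5.4%) / 0.51 = 14.70 / 0.51 = 28.8235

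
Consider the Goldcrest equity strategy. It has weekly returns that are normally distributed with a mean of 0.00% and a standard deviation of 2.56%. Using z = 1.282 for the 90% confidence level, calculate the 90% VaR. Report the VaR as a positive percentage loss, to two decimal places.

VaR (as % loss) = −(μ − z·σ) = −(0.00% − 1.282 × 2.56%) = −(-3.28192%) = 3.28192%

3.28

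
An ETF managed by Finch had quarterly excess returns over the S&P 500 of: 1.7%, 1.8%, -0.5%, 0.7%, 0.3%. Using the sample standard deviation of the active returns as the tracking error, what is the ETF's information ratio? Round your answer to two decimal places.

0.83

r̄ = (1.7 + 1.8 − 0.5 + 0.7 + 0.3) / 5 = 4.00 / 5 = 0.8000%
Σ(r − r̄)² = (1.7 − 0.8000)² + (1.8 − 0.8000)² + … = 3.7600
σ = √[3.7600 / 4] = 0.9695%
IR = r̄ / tracking error = 0.8000 / 0.9695 = 0.8252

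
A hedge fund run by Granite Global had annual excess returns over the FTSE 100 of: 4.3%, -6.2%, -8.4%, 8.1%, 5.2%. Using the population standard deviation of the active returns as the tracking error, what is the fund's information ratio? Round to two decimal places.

μ = (4.3 − 6.2 − 8.4 + 8.1 + 5.2) / 5 = 0.6000%
Population std dev = √[218.3400 / 5] = 6.6082%
IR = μ / tracking error = 0.6000 / 6.6082 = 0.0908

0.09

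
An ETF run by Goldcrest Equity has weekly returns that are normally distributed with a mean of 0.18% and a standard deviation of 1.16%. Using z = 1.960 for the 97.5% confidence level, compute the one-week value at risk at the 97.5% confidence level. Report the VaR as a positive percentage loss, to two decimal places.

2.09

VaR (as % loss) = −(μ − z·σ) = −(0.18% − 1.960 × 1.16%) = −(-2.0936%) = 2.0936%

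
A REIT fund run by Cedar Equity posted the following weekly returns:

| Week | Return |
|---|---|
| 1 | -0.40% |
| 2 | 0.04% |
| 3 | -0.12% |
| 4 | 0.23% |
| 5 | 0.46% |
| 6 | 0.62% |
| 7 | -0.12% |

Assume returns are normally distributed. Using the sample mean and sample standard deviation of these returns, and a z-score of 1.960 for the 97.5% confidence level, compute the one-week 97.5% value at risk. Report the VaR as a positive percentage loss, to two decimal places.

μ = (-0.4 + 0.04 − 0.12 + 0.23 + 0.46 + 0.62 − 0.12) / 7 = 0.710 / 7 = 0.1014%
Σ(r − μ)² = (-0.4 − 0.1014)² + (0.04 − 0.1014)² + … = 0.7673
σ = √[0.7673 / 6] = 0.3576%
VaR = −(μ − z·σ) = −(0.1014 − 1.960 × 0.3576) = −(-0.5995) = 0.5995%

0.60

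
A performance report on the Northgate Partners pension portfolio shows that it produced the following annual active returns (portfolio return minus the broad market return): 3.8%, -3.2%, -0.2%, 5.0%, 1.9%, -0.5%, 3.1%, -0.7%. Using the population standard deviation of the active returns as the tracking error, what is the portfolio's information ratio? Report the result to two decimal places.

0.45

μ = (3.8 − 3.2 − 0.2 + 5 + 1.9 − 0.5 + 3.1 − 0.7) / 8 = 9.20 / 8 = 1.1500%
Population std dev = √[53.1000 / 8] = 2.5763%
IR = μ / tracking error = 1.1500 / 2.5763 = 0.4464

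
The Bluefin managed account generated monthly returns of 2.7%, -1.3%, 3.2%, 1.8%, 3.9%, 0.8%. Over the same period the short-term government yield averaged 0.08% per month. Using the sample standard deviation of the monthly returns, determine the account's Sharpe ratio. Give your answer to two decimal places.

Mean return r̄ = 11.10 / 6 = 1.8500%
Σ(r − r̄)² = 17.7750; sample σ = √(17.7750/5) = 1.8855%
Sharpe = (r̄ − rf) / σ = (1.8500 − 0.08) / 1.8855 = 1.7700 / 1.8855 = 0.9387

0.94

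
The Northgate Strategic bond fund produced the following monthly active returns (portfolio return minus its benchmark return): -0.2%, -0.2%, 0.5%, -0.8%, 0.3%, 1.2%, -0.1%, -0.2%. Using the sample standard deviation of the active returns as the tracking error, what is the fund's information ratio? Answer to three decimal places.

0.104

Mean return r̄ = 0.50 / 8 = 0.0625%
Sample σ = √[Σ(r − r̄)² / 7] = √[2.5188 / 7] = √0.3598 = 0.5998%
IR = r̄ / tracking error = 0.0625 / 0.5998 = 0.1042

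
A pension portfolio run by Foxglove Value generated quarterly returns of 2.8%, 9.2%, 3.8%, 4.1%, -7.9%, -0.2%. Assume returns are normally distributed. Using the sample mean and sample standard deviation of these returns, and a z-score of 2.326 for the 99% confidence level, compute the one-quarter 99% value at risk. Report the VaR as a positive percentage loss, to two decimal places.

r̄ = (2.8 + 9.2 + 3.8 + 4.1 − 7.9 − 0.2) / 6 = 1.9667%
Σ(r − r̄)² = 162.9733; sample σ = √(162.9733/5) = 5.7092%
VaR = −(r̄ − z·σ) = −(1.9667 − 2.326 × 5.7092) = −(-11.3129) = 11.3129%

11.31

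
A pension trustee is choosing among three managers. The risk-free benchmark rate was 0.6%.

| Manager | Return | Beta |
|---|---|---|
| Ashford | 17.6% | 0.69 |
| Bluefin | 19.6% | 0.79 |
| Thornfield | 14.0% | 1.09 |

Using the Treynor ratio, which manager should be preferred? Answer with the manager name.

Ashford

Ashford: Treynor = (17.6% − 0.6%) / 0.69 = 24.638
Bluefin: Treynor = (19.6% − 0.6%) / 0.79 = 24.051
Thornfield: Treynor = (14.0% − 0.6%) / 1.09 = 12.294
Highest: Ashford (24.638).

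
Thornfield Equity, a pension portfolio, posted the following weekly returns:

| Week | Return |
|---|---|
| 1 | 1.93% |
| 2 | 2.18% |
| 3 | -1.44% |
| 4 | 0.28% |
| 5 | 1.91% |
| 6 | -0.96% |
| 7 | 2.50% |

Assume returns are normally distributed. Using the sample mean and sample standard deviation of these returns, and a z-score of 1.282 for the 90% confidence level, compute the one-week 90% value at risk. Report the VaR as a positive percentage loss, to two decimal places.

1.15

r̄ = (1.93 + 2.18 − 1.44 + 0.28 + 1.91 − 0.96 + 2.5) / 7 = 6.400 / 7 = 0.9143%
Σ(r − r̄)² = 15.5976; sample σ = √(15.5976/6) = 1.6123%
VaR = −(r̄ − z·σ) = −(0.9143 − 1.282 × 1.6123) = −(-1.1527) = 1.1527%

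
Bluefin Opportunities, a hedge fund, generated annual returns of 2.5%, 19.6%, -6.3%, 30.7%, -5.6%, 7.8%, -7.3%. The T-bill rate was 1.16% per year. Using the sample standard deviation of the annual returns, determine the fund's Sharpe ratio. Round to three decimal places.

r̄ = (2.5 + 19.6 − 6.3 + 30.7 − 5.6 + 7.8 − 7.3) / 7 = 41.40 / 7 = 5.9143%
Sample std dev = √[1273.2286 / 6] = 14.5672%
Sharpe = (r̄ − rf) / σ = (5.9143 − 1.16) / 14.5672 = 4.7543 / 14.5672 = 0.3264

0.326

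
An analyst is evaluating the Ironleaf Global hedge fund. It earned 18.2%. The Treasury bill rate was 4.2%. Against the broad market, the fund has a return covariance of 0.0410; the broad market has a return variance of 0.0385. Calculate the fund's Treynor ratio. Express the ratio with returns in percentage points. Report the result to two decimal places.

β = Cov / Var = 0.0410 / 0.0385 = 1.0649
Treynor = (Rp − Rf) / β = (18.2% − 4.2%) / 1.0649 = 14.00 / 1.0649 = 13.1468

13.15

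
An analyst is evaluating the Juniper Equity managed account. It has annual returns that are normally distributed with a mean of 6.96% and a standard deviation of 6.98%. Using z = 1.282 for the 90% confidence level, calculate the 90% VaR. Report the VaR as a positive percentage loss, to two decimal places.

1.99

VaR (as % loss) = −(μ − z·σ) = −(6.96% − 1.282 × 6.98%) = −(-1.98836%) = 1.98836%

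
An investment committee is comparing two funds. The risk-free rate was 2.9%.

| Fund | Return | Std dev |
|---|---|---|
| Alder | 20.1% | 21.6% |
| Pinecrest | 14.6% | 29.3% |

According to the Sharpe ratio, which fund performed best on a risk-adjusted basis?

Alder

Alder: Sharpe ratio = (20.1% − 2.9%) / 21.6% = 0.796
Pinecrest: Sharpe ratio = (14.6% − 2.9%) / 29.3% = 0.399
Highest: Alder (0.796).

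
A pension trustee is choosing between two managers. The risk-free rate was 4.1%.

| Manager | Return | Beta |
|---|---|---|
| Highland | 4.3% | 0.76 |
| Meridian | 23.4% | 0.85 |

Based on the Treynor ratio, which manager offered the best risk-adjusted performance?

Highland: Treynor = (4.3% − 4.1%) / 0.76 = 0.263
Meridian: Treynor = (23.4% − 4.1%) / 0.85 = 22.706
Highest: Meridian (22.706).

Meridian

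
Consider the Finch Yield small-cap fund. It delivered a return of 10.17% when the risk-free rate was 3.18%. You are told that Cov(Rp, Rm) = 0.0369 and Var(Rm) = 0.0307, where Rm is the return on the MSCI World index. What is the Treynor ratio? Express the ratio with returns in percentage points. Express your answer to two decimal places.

5.82

β = Cov / Var = 0.0369 / 0.0307 = 1.2020
Treynor = (Rp − Rf) / β = (10.17% − 3.18%) / 1.2020 = 6.99 / 1.2020 = 5.8153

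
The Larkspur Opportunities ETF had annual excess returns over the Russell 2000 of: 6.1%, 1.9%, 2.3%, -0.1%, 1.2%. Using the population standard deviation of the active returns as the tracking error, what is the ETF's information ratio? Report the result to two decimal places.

r̄ = (6.1 + 1.9 + 2.3 − 0.1 + 1.2) / 5 = 2.2800%
Σ(r − r̄)² = (6.1 − 2.2800)² + (1.9 − 2.2800)² + (2.3 − 2.2800)² + … = 21.5680
population σ = √(21.5680 / 5) = √4.3136 = 2.0769%
IR = r̄ / tracking error = 2.2800 / 2.0769 = 1.0978

1.10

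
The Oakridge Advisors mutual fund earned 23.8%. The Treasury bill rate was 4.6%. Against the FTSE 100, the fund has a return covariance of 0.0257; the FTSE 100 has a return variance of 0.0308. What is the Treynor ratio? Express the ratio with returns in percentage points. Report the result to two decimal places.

β = Cov / Var = 0.0257 / 0.0308 = 0.8344
Treynor = (Rp − Rf) / β = (23.8% − 4.6%) / 0.8344 = 19.20 / 0.8344 = 23.0105

23.01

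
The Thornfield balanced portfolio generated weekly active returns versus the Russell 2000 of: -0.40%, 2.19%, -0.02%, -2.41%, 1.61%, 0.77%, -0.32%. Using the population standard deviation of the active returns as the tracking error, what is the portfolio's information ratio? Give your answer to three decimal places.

μ = (-0.4 + 2.19 − 0.02 − 2.41 + 1.61 + 0.77 − 0.32) / 7 = 1.420 / 7 = 0.2029%
Σ(r − μ)² = (-0.4 − 0.2029)² + (2.19 − 0.2029)² + … = 13.7639
population σ = √(13.7639 / 7) = √1.9663 = 1.4022%
IR = μ / tracking error = 0.2029 / 1.4022 = 0.1447

0.145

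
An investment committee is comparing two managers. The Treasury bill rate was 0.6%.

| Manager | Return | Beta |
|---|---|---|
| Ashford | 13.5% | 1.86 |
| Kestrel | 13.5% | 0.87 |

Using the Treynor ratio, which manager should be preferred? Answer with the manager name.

Kestrel

Ashford: Treynor = (13.5% − 0.6%) / 1.86 = 6.935
Kestrel: Treynor = (13.5% − 0.6%) / 0.87 = 14.828
Highest: Kestrel (14.828).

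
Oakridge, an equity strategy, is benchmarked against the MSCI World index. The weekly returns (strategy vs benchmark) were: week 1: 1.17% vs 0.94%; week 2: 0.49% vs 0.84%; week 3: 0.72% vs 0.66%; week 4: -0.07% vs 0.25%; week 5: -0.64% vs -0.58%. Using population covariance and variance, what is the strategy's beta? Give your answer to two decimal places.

r̄p = 0.3340%,  r̄m = 0.4220%
Cov = Σ(rp − r̄p)(rm − r̄m) / 5 = 0.3271
Var(rm) = Σ(rm − r̄m)² / 5 = 0.3067
β = Cov / Var = 0.3271 / 0.3067 = 1.0665

1.07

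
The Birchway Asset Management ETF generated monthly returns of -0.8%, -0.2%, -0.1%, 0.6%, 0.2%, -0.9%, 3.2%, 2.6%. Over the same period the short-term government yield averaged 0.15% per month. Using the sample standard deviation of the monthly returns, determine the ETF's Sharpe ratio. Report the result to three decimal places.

Mean return r̄ = 4.60 / 8 = 0.5750%
Σ(r − r̄)² = (-0.8 − 0.5750)² + (-0.2 − 0.5750)² + (-0.1 − 0.5750)² + … = 16.2550
σ = √[16.2550 / 7] = 1.5239%
Sharpe = (r̄ − rf) / σ = (0.5750 − 0.15) / 1.5239 = 0.4250 / 1.5239 = 0.2789

0.279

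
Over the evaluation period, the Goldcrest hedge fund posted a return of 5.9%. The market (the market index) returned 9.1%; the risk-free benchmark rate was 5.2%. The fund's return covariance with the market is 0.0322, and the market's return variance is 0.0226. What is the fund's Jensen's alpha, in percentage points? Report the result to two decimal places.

β = Cov / Var = 0.0322 / 0.0226 = 1.4248
E[R] = Rf + β(Rm − Rf) = 5.2% + 1.4248 × (9.1% − 5.2%) = 10.7567%
α = Rp − E[R] = 5.9% − 10.7567% = -4.8567

-4.86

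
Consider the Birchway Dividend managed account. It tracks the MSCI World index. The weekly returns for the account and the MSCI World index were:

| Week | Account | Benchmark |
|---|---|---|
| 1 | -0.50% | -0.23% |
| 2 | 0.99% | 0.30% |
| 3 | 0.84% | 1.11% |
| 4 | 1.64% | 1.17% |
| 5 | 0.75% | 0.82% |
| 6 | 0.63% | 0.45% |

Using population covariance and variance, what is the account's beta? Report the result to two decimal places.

1.07

r̄p = 0.7250%,  r̄m = 0.6033%
Cov = Σ(rp − r̄p)(rm − r̄m) / 6 = 0.2562
Var(rm) = Σ(rm − r̄m)² / 6 = 0.2391
β = Cov / Var = 0.2562 / 0.2391 = 1.0715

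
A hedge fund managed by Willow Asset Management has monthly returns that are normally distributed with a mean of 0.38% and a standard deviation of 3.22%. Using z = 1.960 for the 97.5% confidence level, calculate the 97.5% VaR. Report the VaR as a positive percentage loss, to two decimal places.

VaR (as % loss) = −(μ − z·σ) = −(0.38% − 1.960 × 3.22%) = −(-5.9312%) = 5.9312%

5.93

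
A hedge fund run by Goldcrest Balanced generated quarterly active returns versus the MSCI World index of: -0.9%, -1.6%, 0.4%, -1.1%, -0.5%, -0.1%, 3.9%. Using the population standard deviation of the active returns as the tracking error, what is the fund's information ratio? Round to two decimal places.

0.01

r̄ = (-0.9 − 1.6 + 0.4 − 1.1 − 0.5 − 0.1 + 3.9) / 7 = 0.10 / 7 = 0.0143%
Population std dev = √[20.2086 / 7] = 1.6991%
IR = r̄ / tracking error = 0.0143 / 1.6991 = 0.0084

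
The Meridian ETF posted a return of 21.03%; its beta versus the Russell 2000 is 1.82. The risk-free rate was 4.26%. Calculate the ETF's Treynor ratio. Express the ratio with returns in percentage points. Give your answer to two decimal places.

9.21

Treynor = (Rp − Rf) / β = (21.03% − 4.26%) / 1.82 = 16.77 / 1.82 = 9.2143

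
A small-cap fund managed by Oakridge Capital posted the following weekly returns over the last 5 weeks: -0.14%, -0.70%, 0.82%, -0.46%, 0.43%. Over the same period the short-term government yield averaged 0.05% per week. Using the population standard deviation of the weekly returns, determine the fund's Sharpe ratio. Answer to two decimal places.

r̄ = (-0.14 − 0.7 + 0.82 − 0.46 + 0.43) / 5 = -0.0100%
Σ(r − r̄)² = 1.5780; population σ = √(1.5780/5) = 0.5618%
Sharpe = (r̄ − rf) / σ = (-0.0100 − 0.05) / 0.5618 = -0.0600 / 0.5618 = -0.1068

-0.11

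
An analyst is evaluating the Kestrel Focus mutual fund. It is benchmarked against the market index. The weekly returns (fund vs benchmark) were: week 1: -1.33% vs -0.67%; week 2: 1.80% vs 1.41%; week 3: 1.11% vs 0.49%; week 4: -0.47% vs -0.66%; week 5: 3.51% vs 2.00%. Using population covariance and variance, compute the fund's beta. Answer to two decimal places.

r̄p = 0.9240%,  r̄m = 0.5140%
Cov = Σ(rp − r̄p)(rm − r̄m) / 5 = 1.7857
Var(rm) = Σ(rm − r̄m)² / 5 = 1.1583
β = Cov / Var = 1.7857 / 1.1583 = 1.5417

1.54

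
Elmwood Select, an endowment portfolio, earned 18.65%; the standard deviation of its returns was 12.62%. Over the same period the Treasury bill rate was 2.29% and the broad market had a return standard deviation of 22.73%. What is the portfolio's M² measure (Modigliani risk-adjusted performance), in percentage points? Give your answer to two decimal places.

Sharpe = (Rp − Rf) / σp = (18.65% − 2.29%) / 12.62% = 1.2964
M² = Rf + Sharpe × σm = 2.29% + 1.2964 × 22.73% = 31.7572%

31.76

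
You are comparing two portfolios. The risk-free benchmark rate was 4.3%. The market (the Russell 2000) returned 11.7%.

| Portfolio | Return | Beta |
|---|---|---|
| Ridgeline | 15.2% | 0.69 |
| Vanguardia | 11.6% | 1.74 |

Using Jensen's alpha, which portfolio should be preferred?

Ridgeline: α = 15.2% − [4.3% + 0.69 × (11.7% − 4.3%)] = 5.794
Vanguardia: α = 11.6% − [4.3% + 1.74 × (11.7% − 4.3%)] = -5.576
Highest: Ridgeline (5.794).

Ridgeline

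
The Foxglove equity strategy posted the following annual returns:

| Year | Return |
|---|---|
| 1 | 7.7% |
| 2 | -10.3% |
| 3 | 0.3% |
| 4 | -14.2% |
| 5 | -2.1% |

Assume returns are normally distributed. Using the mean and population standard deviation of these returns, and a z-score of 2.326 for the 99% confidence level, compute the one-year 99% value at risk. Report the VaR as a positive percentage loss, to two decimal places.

r̄ = (7.7 − 10.3 + 0.3 − 14.2 − 2.1) / 5 = -3.7200%
Σ(r − r̄)² = (7.7 − (-3.7200))² + (-10.3 − (-3.7200))² + (0.3 − (-3.7200))² + … = 302.3280
population σ = √(302.3280 / 5) = √60.4656 = 7.7760%
VaR = −(r̄ − z·σ) = −(-3.7200 − 2.326 × 7.7760) = −(-21.8070) = 21.8070%

21.81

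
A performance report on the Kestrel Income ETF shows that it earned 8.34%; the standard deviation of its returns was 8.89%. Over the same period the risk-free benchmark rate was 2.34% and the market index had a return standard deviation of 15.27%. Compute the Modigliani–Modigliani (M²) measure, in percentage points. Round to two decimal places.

12.65

Sharpe = (Rp − Rf) / σp = (8.34% − 2.34%) / 8.89% = 0.6749
M² = Rf + Sharpe × σm = 2.34% + 0.6749 × 15.27% = 12.6457%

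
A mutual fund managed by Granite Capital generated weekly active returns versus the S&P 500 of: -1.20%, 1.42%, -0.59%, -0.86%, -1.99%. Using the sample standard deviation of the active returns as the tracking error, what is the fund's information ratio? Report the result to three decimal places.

-0.508

Mean return r̄ = -3.220 / 5 = -0.6440%
Sample σ = √[Σ(r − r̄)² / 4] = √[6.4305 / 4] = √1.6076 = 1.2679%
IR = r̄ / tracking error = -0.6440 / 1.2679 = -0.5079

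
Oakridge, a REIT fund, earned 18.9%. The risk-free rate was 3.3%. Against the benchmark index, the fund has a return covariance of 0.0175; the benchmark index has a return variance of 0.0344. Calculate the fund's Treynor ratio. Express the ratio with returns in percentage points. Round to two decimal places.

30.67

β = Cov / Var = 0.0175 / 0.0344 = 0.5087
Treynor = (Rp − Rf) / β = (18.9% − 3.3%) / 0.5087 = 15.60 / 0.5087 = 30.6664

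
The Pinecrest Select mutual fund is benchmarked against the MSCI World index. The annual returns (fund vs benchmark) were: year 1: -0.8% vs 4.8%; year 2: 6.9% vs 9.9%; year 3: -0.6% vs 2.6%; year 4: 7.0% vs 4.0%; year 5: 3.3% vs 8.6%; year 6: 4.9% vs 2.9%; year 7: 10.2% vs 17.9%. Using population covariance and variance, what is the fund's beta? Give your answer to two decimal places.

r̄p = 4.4143%,  r̄m = 7.2429%
Cov = Σ(rp − r̄p)(rm − r̄m) / 7 = 13.1822
Var(rm) = Σ(rm − r̄m)² / 7 = 25.6253
β = Cov / Var = 13.1822 / 25.6253 = 0.5144

0.51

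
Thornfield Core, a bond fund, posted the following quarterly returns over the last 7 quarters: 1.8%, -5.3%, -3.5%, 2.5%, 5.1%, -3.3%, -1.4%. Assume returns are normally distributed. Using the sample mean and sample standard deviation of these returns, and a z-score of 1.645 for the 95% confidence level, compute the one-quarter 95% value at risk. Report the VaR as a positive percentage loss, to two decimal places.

r̄ = (1.8 − 5.3 − 3.5 + 2.5 + 5.1 − 3.3 − 1.4) / 7 = -0.5857%
Sample std dev = √[86.2886 / 6] = 3.7923%
VaR = −(r̄ − z·σ) = −(-0.5857 − 1.645 × 3.7923) = −(-6.8240) = 6.8240%

6.82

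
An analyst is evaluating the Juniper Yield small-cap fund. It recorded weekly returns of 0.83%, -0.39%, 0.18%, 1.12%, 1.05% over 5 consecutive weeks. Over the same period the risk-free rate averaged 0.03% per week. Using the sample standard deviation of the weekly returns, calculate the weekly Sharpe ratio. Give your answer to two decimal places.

r̄ = (0.83 − 0.39 + 0.18 + 1.12 + 1.05) / 5 = 2.790 / 5 = 0.5580%
Σ(r − r̄)² = 1.6735; sample σ = √(1.6735/4) = 0.6468%
Sharpe = (r̄ − rf) / σ = (0.5580 − 0.03) / 0.6468 = 0.5280 / 0.6468 = 0.8163

0.82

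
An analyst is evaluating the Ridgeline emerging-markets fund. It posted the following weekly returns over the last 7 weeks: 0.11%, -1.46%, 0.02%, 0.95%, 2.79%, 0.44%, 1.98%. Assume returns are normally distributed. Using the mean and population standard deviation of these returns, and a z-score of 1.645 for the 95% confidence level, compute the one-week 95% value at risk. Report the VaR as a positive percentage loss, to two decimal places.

μ = (0.11 − 1.46 + 0.02 + 0.95 + 2.79 + 0.44 + 1.98) / 7 = 0.6900%
Σ(r − μ)² = 11.6120; population σ = √(11.6120/7) = 1.2880%
VaR = −(μ − z·σ) = −(0.6900 − 1.645 × 1.2880) = −(-1.4288) = 1.4288%

1.43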